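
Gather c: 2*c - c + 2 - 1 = c + 1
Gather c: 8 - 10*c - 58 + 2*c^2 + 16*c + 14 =2*c^2 + 6*c - 36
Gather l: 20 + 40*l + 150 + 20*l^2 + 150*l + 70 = 20*l^2 + 190*l + 240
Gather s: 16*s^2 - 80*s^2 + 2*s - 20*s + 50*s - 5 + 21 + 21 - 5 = -64*s^2 + 32*s + 32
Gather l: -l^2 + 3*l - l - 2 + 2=-l^2 + 2*l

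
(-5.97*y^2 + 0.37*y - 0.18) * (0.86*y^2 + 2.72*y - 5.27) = -5.1342*y^4 - 15.9202*y^3 + 32.3135*y^2 - 2.4395*y + 0.9486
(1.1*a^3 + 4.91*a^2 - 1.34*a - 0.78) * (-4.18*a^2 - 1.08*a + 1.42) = -4.598*a^5 - 21.7118*a^4 + 1.8604*a^3 + 11.6798*a^2 - 1.0604*a - 1.1076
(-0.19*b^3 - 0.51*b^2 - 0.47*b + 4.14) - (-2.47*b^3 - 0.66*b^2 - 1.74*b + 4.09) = 2.28*b^3 + 0.15*b^2 + 1.27*b + 0.0499999999999998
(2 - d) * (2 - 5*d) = 5*d^2 - 12*d + 4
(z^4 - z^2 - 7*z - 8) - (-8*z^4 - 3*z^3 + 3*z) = 9*z^4 + 3*z^3 - z^2 - 10*z - 8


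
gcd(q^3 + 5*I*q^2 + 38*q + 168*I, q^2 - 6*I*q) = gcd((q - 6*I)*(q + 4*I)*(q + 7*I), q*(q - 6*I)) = q - 6*I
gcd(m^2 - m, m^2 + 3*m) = m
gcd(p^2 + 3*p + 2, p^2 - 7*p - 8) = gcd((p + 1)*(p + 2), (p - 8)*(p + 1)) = p + 1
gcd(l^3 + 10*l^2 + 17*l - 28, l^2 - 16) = l + 4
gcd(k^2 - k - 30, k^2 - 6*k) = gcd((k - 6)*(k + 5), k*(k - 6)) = k - 6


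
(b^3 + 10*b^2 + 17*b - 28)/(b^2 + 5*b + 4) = (b^2 + 6*b - 7)/(b + 1)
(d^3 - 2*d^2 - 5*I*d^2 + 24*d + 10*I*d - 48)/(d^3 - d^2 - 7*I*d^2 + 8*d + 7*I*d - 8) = (d^2 + d*(-2 + 3*I) - 6*I)/(d^2 + d*(-1 + I) - I)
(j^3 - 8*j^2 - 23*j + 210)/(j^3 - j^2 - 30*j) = (j - 7)/j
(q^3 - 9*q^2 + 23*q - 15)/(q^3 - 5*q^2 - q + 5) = (q - 3)/(q + 1)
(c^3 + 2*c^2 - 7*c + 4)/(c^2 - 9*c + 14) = (c^3 + 2*c^2 - 7*c + 4)/(c^2 - 9*c + 14)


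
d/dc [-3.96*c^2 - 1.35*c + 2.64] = -7.92*c - 1.35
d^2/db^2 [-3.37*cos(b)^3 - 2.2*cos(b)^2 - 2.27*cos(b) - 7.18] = 4.7975*cos(b) + 4.4*cos(2*b) + 7.5825*cos(3*b)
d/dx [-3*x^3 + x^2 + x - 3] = -9*x^2 + 2*x + 1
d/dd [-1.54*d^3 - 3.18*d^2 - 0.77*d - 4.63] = -4.62*d^2 - 6.36*d - 0.77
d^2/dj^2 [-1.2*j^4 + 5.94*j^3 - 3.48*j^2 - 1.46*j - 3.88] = -14.4*j^2 + 35.64*j - 6.96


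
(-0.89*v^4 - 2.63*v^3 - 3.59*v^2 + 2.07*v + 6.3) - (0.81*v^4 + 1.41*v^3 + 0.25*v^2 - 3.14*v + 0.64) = -1.7*v^4 - 4.04*v^3 - 3.84*v^2 + 5.21*v + 5.66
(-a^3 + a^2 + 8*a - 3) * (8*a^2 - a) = -8*a^5 + 9*a^4 + 63*a^3 - 32*a^2 + 3*a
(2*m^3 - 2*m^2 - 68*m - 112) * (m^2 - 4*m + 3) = 2*m^5 - 10*m^4 - 54*m^3 + 154*m^2 + 244*m - 336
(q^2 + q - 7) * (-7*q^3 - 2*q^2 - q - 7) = -7*q^5 - 9*q^4 + 46*q^3 + 6*q^2 + 49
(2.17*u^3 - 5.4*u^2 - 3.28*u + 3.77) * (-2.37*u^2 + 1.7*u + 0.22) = -5.1429*u^5 + 16.487*u^4 - 0.929*u^3 - 15.6989*u^2 + 5.6874*u + 0.8294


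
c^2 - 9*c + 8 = (c - 8)*(c - 1)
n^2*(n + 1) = n^3 + n^2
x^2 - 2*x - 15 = (x - 5)*(x + 3)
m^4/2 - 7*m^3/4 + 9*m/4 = m*(m/2 + 1/2)*(m - 3)*(m - 3/2)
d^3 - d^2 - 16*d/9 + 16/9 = (d - 4/3)*(d - 1)*(d + 4/3)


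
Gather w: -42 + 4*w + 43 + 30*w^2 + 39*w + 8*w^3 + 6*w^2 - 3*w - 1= 8*w^3 + 36*w^2 + 40*w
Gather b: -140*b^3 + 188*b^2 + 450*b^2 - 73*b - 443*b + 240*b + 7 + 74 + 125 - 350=-140*b^3 + 638*b^2 - 276*b - 144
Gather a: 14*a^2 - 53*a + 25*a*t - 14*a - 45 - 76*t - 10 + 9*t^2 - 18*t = 14*a^2 + a*(25*t - 67) + 9*t^2 - 94*t - 55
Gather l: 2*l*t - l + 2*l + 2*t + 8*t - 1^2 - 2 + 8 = l*(2*t + 1) + 10*t + 5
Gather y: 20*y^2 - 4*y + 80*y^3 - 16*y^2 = 80*y^3 + 4*y^2 - 4*y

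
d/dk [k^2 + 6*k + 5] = 2*k + 6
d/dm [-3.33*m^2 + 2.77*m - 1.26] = 2.77 - 6.66*m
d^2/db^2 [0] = 0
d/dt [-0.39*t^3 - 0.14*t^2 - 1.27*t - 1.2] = -1.17*t^2 - 0.28*t - 1.27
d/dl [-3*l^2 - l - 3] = -6*l - 1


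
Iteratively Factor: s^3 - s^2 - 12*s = (s - 4)*(s^2 + 3*s) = s*(s - 4)*(s + 3)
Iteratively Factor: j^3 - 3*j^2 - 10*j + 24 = (j + 3)*(j^2 - 6*j + 8) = (j - 2)*(j + 3)*(j - 4)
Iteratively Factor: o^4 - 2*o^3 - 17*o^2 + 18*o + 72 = (o + 3)*(o^3 - 5*o^2 - 2*o + 24) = (o - 4)*(o + 3)*(o^2 - o - 6) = (o - 4)*(o - 3)*(o + 3)*(o + 2)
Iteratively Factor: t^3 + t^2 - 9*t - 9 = (t + 1)*(t^2 - 9) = (t + 1)*(t + 3)*(t - 3)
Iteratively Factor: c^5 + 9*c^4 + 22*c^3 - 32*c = (c)*(c^4 + 9*c^3 + 22*c^2 - 32) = c*(c + 4)*(c^3 + 5*c^2 + 2*c - 8) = c*(c + 2)*(c + 4)*(c^2 + 3*c - 4) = c*(c - 1)*(c + 2)*(c + 4)*(c + 4)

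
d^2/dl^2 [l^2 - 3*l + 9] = 2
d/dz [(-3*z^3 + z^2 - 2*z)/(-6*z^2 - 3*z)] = (6*z^2 + 6*z - 5)/(3*(4*z^2 + 4*z + 1))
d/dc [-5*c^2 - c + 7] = -10*c - 1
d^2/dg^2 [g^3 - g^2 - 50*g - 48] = 6*g - 2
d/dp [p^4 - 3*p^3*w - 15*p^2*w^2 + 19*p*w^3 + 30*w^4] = 4*p^3 - 9*p^2*w - 30*p*w^2 + 19*w^3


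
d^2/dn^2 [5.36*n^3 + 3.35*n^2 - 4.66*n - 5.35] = 32.16*n + 6.7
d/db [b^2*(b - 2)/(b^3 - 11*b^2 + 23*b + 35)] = b*(-9*b^3 + 46*b^2 + 59*b - 140)/(b^6 - 22*b^5 + 167*b^4 - 436*b^3 - 241*b^2 + 1610*b + 1225)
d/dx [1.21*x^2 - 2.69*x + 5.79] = 2.42*x - 2.69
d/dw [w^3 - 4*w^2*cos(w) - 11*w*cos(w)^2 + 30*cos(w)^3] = 4*w^2*sin(w) + 3*w^2 + 11*w*sin(2*w) - 8*w*cos(w) - 90*sin(w)*cos(w)^2 - 11*cos(w)^2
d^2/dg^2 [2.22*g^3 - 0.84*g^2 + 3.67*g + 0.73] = 13.32*g - 1.68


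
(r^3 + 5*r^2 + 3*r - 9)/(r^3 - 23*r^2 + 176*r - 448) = (r^3 + 5*r^2 + 3*r - 9)/(r^3 - 23*r^2 + 176*r - 448)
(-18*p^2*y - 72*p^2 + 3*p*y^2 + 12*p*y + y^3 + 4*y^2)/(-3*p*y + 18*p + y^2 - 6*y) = (6*p*y + 24*p + y^2 + 4*y)/(y - 6)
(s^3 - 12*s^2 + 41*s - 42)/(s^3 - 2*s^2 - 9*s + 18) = (s - 7)/(s + 3)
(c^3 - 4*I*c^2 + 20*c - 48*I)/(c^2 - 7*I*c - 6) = (c^2 + 2*I*c + 8)/(c - I)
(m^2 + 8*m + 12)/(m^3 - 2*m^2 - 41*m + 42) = (m + 2)/(m^2 - 8*m + 7)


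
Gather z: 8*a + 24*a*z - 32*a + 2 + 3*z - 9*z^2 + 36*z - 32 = -24*a - 9*z^2 + z*(24*a + 39) - 30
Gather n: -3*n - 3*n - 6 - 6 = -6*n - 12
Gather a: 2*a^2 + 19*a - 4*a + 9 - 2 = 2*a^2 + 15*a + 7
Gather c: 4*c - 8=4*c - 8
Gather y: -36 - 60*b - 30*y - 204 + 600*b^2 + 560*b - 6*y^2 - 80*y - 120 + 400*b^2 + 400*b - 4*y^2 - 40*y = 1000*b^2 + 900*b - 10*y^2 - 150*y - 360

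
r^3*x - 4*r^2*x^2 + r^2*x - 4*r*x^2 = r*(r - 4*x)*(r*x + x)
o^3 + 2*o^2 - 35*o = o*(o - 5)*(o + 7)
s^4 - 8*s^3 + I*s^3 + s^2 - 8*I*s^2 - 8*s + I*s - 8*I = (s - 8)*(s + I)*(-I*s + 1)*(I*s + 1)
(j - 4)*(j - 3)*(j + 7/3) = j^3 - 14*j^2/3 - 13*j/3 + 28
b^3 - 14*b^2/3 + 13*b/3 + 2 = (b - 3)*(b - 2)*(b + 1/3)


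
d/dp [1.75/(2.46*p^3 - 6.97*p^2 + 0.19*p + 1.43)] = (-12.915*p^2 + 24.395*p - 0.3325)/(2.46*p^3 - 6.97*p^2 + 0.19*p + 1.43)^2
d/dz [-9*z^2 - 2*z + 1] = -18*z - 2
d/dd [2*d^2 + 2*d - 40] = 4*d + 2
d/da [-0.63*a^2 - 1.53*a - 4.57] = -1.26*a - 1.53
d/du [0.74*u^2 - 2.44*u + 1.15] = 1.48*u - 2.44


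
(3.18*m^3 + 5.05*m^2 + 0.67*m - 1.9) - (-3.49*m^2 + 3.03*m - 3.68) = 3.18*m^3 + 8.54*m^2 - 2.36*m + 1.78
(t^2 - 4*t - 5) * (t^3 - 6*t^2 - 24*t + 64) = t^5 - 10*t^4 - 5*t^3 + 190*t^2 - 136*t - 320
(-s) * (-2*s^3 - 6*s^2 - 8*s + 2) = 2*s^4 + 6*s^3 + 8*s^2 - 2*s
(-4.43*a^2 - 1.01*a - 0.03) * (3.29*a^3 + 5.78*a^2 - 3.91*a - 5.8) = -14.5747*a^5 - 28.9283*a^4 + 11.3848*a^3 + 29.4697*a^2 + 5.9753*a + 0.174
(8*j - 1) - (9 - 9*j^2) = 9*j^2 + 8*j - 10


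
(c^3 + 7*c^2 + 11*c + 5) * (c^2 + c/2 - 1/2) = c^5 + 15*c^4/2 + 14*c^3 + 7*c^2 - 3*c - 5/2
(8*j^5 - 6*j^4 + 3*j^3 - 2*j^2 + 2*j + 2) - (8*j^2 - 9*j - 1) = 8*j^5 - 6*j^4 + 3*j^3 - 10*j^2 + 11*j + 3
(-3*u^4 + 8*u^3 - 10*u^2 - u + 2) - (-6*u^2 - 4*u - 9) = -3*u^4 + 8*u^3 - 4*u^2 + 3*u + 11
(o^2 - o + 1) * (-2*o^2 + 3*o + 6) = -2*o^4 + 5*o^3 + o^2 - 3*o + 6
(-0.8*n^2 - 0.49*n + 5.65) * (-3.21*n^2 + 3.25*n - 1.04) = 2.568*n^4 - 1.0271*n^3 - 18.897*n^2 + 18.8721*n - 5.876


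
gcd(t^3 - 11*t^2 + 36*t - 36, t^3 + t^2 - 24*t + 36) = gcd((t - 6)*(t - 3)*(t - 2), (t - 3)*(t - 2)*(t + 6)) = t^2 - 5*t + 6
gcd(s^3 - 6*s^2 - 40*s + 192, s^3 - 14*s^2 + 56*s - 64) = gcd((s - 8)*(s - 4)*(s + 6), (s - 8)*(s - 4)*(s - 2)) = s^2 - 12*s + 32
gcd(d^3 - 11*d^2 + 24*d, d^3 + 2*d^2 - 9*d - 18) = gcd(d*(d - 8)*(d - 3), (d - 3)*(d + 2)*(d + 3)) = d - 3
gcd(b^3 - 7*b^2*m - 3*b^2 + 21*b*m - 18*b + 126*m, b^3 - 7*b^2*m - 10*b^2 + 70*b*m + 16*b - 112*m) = b - 7*m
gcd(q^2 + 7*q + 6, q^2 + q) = q + 1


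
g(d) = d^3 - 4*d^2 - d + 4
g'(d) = 3*d^2 - 8*d - 1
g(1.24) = -1.48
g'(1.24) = -6.31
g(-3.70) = -97.71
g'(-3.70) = 69.67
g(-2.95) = -53.53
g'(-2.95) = 48.71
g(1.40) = -2.50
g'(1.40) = -6.32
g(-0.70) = 2.40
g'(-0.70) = 6.07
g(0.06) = 3.93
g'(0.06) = -1.47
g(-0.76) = 2.01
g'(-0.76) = 6.81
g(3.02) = -7.96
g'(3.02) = 2.20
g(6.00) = 70.00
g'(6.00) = 59.00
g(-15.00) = -4256.00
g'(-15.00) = 794.00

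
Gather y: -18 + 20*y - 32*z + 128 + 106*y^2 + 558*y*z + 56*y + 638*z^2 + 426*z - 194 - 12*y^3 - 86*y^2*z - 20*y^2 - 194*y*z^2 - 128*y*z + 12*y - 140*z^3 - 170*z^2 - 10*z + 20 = -12*y^3 + y^2*(86 - 86*z) + y*(-194*z^2 + 430*z + 88) - 140*z^3 + 468*z^2 + 384*z - 64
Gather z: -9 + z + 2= z - 7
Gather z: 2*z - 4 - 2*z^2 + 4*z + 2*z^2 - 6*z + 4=0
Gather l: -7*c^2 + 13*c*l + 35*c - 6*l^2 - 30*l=-7*c^2 + 35*c - 6*l^2 + l*(13*c - 30)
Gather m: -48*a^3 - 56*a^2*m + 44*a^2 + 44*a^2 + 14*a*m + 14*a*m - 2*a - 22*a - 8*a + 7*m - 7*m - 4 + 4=-48*a^3 + 88*a^2 - 32*a + m*(-56*a^2 + 28*a)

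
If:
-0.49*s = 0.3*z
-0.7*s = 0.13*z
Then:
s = 0.00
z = 0.00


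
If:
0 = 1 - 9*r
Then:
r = 1/9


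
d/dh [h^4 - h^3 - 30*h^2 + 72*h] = 4*h^3 - 3*h^2 - 60*h + 72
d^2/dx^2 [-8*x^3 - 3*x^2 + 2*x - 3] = -48*x - 6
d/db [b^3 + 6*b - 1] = 3*b^2 + 6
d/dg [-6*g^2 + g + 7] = 1 - 12*g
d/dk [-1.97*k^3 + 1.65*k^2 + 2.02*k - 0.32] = -5.91*k^2 + 3.3*k + 2.02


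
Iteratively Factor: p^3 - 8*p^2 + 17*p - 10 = (p - 1)*(p^2 - 7*p + 10) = (p - 2)*(p - 1)*(p - 5)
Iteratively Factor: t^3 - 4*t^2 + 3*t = (t - 3)*(t^2 - t) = (t - 3)*(t - 1)*(t)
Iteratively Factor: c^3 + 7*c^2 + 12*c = (c + 3)*(c^2 + 4*c) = c*(c + 3)*(c + 4)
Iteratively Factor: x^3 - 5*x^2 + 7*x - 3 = (x - 1)*(x^2 - 4*x + 3) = (x - 3)*(x - 1)*(x - 1)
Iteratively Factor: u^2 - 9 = (u - 3)*(u + 3)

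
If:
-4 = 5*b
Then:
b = -4/5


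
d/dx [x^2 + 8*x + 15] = 2*x + 8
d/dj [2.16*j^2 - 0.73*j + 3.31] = 4.32*j - 0.73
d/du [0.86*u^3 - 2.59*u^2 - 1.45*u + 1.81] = 2.58*u^2 - 5.18*u - 1.45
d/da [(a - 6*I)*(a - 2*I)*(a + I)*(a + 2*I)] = 4*a^3 - 15*I*a^2 + 20*a - 20*I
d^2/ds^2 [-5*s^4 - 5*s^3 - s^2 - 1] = -60*s^2 - 30*s - 2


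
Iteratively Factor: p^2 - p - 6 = (p + 2)*(p - 3)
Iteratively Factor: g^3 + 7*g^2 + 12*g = (g)*(g^2 + 7*g + 12) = g*(g + 3)*(g + 4)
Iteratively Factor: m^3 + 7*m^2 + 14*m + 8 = (m + 2)*(m^2 + 5*m + 4) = (m + 1)*(m + 2)*(m + 4)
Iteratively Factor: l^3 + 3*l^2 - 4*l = (l + 4)*(l^2 - l) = l*(l + 4)*(l - 1)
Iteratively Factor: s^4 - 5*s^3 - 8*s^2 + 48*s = (s)*(s^3 - 5*s^2 - 8*s + 48) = s*(s + 3)*(s^2 - 8*s + 16) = s*(s - 4)*(s + 3)*(s - 4)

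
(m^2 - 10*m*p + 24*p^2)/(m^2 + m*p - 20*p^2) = (m - 6*p)/(m + 5*p)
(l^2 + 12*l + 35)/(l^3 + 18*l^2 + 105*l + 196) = (l + 5)/(l^2 + 11*l + 28)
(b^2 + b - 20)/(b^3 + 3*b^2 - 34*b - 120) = (b - 4)/(b^2 - 2*b - 24)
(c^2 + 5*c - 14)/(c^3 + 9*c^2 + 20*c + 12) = (c^2 + 5*c - 14)/(c^3 + 9*c^2 + 20*c + 12)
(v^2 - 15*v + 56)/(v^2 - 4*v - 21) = (v - 8)/(v + 3)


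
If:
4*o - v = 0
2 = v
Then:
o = 1/2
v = 2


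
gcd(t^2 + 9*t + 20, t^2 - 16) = t + 4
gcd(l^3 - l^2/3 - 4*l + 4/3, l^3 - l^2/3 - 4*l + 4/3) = l^3 - l^2/3 - 4*l + 4/3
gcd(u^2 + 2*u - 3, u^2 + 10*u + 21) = u + 3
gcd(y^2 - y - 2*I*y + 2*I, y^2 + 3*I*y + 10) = y - 2*I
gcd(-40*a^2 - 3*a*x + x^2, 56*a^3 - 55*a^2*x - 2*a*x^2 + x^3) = -8*a + x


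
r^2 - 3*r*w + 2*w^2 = (r - 2*w)*(r - w)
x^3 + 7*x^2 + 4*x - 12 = (x - 1)*(x + 2)*(x + 6)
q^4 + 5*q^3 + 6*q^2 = q^2*(q + 2)*(q + 3)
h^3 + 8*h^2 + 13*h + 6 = (h + 1)^2*(h + 6)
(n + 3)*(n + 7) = n^2 + 10*n + 21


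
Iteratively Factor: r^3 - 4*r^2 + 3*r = (r - 3)*(r^2 - r) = r*(r - 3)*(r - 1)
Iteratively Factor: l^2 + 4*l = (l + 4)*(l)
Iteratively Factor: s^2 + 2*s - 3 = (s + 3)*(s - 1)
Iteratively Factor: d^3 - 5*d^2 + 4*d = (d - 1)*(d^2 - 4*d) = d*(d - 1)*(d - 4)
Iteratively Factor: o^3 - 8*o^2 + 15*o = (o - 3)*(o^2 - 5*o) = o*(o - 3)*(o - 5)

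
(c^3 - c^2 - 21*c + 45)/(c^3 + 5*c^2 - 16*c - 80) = (c^2 - 6*c + 9)/(c^2 - 16)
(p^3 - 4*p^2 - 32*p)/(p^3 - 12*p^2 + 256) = p/(p - 8)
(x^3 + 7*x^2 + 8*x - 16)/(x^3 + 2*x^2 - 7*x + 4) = (x + 4)/(x - 1)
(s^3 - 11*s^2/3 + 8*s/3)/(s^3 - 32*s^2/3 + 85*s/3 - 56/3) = s/(s - 7)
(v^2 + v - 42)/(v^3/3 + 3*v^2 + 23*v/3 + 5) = 3*(v^2 + v - 42)/(v^3 + 9*v^2 + 23*v + 15)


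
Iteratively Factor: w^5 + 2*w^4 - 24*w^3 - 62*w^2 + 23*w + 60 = (w + 4)*(w^4 - 2*w^3 - 16*w^2 + 2*w + 15) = (w - 5)*(w + 4)*(w^3 + 3*w^2 - w - 3) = (w - 5)*(w - 1)*(w + 4)*(w^2 + 4*w + 3) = (w - 5)*(w - 1)*(w + 3)*(w + 4)*(w + 1)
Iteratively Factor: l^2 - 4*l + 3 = (l - 1)*(l - 3)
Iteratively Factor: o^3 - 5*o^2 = (o - 5)*(o^2) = o*(o - 5)*(o)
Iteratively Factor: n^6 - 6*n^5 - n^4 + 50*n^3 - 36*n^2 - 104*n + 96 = (n - 1)*(n^5 - 5*n^4 - 6*n^3 + 44*n^2 + 8*n - 96) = (n - 1)*(n + 2)*(n^4 - 7*n^3 + 8*n^2 + 28*n - 48) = (n - 2)*(n - 1)*(n + 2)*(n^3 - 5*n^2 - 2*n + 24) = (n - 2)*(n - 1)*(n + 2)^2*(n^2 - 7*n + 12) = (n - 4)*(n - 2)*(n - 1)*(n + 2)^2*(n - 3)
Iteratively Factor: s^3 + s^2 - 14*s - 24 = (s + 2)*(s^2 - s - 12) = (s + 2)*(s + 3)*(s - 4)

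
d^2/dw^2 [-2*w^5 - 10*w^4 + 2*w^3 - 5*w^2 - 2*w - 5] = -40*w^3 - 120*w^2 + 12*w - 10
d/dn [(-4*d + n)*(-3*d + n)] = -7*d + 2*n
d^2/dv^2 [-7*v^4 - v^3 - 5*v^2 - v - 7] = -84*v^2 - 6*v - 10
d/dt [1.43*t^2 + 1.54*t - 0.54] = 2.86*t + 1.54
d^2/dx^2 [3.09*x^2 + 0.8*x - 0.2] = 6.18000000000000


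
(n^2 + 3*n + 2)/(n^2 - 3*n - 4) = (n + 2)/(n - 4)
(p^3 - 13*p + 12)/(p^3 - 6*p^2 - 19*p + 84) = (p - 1)/(p - 7)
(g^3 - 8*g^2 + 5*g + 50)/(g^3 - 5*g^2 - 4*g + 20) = (g - 5)/(g - 2)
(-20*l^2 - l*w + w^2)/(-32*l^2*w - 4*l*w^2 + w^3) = (-5*l + w)/(w*(-8*l + w))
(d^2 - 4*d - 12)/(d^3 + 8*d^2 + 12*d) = (d - 6)/(d*(d + 6))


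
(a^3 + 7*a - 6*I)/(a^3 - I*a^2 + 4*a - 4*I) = (a + 3*I)/(a + 2*I)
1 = 1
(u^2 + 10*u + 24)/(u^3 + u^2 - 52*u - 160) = (u + 6)/(u^2 - 3*u - 40)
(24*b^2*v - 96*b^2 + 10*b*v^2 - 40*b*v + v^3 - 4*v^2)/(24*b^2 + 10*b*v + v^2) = v - 4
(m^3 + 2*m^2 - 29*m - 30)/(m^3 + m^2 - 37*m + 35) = (m^2 + 7*m + 6)/(m^2 + 6*m - 7)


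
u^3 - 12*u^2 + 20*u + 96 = (u - 8)*(u - 6)*(u + 2)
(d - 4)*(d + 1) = d^2 - 3*d - 4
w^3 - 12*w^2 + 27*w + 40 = (w - 8)*(w - 5)*(w + 1)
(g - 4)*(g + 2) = g^2 - 2*g - 8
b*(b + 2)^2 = b^3 + 4*b^2 + 4*b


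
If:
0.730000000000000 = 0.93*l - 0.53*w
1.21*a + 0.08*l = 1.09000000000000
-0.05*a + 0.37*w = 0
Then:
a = 0.84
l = 0.85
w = 0.11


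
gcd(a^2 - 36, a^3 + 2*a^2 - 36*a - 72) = a^2 - 36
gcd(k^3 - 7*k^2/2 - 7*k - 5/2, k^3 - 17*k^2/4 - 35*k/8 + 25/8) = k - 5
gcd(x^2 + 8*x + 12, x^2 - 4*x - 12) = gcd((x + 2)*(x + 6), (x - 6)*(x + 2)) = x + 2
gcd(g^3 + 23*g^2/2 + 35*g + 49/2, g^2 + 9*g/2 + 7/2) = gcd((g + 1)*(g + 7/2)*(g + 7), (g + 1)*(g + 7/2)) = g^2 + 9*g/2 + 7/2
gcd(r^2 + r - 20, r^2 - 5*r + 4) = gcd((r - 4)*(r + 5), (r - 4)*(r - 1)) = r - 4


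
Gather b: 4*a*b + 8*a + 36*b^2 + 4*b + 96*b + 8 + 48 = 8*a + 36*b^2 + b*(4*a + 100) + 56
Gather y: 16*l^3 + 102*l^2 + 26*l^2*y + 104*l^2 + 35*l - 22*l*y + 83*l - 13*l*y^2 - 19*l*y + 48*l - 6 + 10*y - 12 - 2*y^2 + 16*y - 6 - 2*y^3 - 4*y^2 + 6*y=16*l^3 + 206*l^2 + 166*l - 2*y^3 + y^2*(-13*l - 6) + y*(26*l^2 - 41*l + 32) - 24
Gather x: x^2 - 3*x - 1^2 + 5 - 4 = x^2 - 3*x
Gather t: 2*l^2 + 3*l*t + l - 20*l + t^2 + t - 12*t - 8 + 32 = 2*l^2 - 19*l + t^2 + t*(3*l - 11) + 24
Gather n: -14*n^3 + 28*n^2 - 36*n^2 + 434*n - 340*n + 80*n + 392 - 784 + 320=-14*n^3 - 8*n^2 + 174*n - 72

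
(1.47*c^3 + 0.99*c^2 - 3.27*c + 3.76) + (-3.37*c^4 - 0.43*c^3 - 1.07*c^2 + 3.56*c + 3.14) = -3.37*c^4 + 1.04*c^3 - 0.0800000000000001*c^2 + 0.29*c + 6.9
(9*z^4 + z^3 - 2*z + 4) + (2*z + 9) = 9*z^4 + z^3 + 13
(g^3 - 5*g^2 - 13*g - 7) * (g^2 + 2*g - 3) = g^5 - 3*g^4 - 26*g^3 - 18*g^2 + 25*g + 21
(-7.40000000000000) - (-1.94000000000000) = -5.46000000000000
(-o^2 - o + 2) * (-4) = 4*o^2 + 4*o - 8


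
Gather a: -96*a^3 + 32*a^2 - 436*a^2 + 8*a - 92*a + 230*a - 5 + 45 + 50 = -96*a^3 - 404*a^2 + 146*a + 90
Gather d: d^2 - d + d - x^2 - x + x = d^2 - x^2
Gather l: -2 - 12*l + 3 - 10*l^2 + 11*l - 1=-10*l^2 - l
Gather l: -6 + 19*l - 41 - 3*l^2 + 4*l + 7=-3*l^2 + 23*l - 40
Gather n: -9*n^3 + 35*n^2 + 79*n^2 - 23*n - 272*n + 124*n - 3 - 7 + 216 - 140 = -9*n^3 + 114*n^2 - 171*n + 66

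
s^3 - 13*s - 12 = (s - 4)*(s + 1)*(s + 3)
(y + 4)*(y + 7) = y^2 + 11*y + 28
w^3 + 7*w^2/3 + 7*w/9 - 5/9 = (w - 1/3)*(w + 1)*(w + 5/3)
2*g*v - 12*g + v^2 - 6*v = (2*g + v)*(v - 6)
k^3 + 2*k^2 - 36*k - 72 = (k - 6)*(k + 2)*(k + 6)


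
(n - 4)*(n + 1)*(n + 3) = n^3 - 13*n - 12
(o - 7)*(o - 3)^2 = o^3 - 13*o^2 + 51*o - 63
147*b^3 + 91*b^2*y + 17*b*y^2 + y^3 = (3*b + y)*(7*b + y)^2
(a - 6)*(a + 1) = a^2 - 5*a - 6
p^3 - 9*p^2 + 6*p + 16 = (p - 8)*(p - 2)*(p + 1)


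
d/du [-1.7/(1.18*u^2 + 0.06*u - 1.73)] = (4.012*u + 0.102)/(1.18*u^2 + 0.06*u - 1.73)^2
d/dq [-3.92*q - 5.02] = -3.92000000000000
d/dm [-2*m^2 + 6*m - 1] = 6 - 4*m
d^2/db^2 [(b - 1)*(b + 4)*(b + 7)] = 6*b + 20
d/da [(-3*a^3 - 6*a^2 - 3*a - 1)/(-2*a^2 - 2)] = (3*a^4 + 6*a^2 + 10*a + 3)/(2*(a^4 + 2*a^2 + 1))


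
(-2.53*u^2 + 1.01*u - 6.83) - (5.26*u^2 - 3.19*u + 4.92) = -7.79*u^2 + 4.2*u - 11.75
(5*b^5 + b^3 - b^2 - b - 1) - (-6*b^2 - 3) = 5*b^5 + b^3 + 5*b^2 - b + 2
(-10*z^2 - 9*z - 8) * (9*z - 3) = -90*z^3 - 51*z^2 - 45*z + 24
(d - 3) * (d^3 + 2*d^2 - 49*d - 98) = d^4 - d^3 - 55*d^2 + 49*d + 294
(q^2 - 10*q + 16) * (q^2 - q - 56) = q^4 - 11*q^3 - 30*q^2 + 544*q - 896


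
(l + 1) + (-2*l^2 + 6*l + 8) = -2*l^2 + 7*l + 9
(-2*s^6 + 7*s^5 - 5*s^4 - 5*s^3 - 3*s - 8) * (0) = 0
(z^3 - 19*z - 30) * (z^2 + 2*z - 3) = z^5 + 2*z^4 - 22*z^3 - 68*z^2 - 3*z + 90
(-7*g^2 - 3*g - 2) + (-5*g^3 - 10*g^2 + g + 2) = -5*g^3 - 17*g^2 - 2*g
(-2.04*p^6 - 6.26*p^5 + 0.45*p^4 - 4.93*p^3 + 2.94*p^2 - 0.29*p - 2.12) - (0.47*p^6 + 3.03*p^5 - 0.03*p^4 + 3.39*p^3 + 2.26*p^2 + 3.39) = -2.51*p^6 - 9.29*p^5 + 0.48*p^4 - 8.32*p^3 + 0.68*p^2 - 0.29*p - 5.51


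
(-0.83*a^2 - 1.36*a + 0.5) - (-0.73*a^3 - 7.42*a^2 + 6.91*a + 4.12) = 0.73*a^3 + 6.59*a^2 - 8.27*a - 3.62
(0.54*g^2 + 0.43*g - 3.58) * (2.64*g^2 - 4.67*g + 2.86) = 1.4256*g^4 - 1.3866*g^3 - 9.9149*g^2 + 17.9484*g - 10.2388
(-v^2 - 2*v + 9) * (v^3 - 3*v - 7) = -v^5 - 2*v^4 + 12*v^3 + 13*v^2 - 13*v - 63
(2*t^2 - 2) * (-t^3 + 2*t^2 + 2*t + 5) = -2*t^5 + 4*t^4 + 6*t^3 + 6*t^2 - 4*t - 10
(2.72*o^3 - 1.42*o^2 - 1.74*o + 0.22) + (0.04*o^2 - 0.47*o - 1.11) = 2.72*o^3 - 1.38*o^2 - 2.21*o - 0.89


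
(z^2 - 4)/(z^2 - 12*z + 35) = (z^2 - 4)/(z^2 - 12*z + 35)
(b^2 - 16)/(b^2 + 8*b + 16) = (b - 4)/(b + 4)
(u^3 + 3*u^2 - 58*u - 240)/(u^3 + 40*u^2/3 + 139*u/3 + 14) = 3*(u^2 - 3*u - 40)/(3*u^2 + 22*u + 7)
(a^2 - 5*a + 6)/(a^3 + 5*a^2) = (a^2 - 5*a + 6)/(a^2*(a + 5))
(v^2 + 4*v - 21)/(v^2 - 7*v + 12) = (v + 7)/(v - 4)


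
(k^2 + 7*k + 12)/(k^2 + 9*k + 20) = (k + 3)/(k + 5)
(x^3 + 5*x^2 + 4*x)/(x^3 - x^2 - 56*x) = (x^2 + 5*x + 4)/(x^2 - x - 56)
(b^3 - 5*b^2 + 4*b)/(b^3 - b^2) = (b - 4)/b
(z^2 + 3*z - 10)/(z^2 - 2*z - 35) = (z - 2)/(z - 7)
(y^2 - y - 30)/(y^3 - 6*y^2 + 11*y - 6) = (y^2 - y - 30)/(y^3 - 6*y^2 + 11*y - 6)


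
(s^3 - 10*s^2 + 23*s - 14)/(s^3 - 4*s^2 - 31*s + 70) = (s - 1)/(s + 5)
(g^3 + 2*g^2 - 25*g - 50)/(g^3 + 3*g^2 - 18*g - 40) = (g - 5)/(g - 4)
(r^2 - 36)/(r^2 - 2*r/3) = 3*(r^2 - 36)/(r*(3*r - 2))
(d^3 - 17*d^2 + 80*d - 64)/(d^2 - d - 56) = (d^2 - 9*d + 8)/(d + 7)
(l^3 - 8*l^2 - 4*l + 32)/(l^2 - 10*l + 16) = l + 2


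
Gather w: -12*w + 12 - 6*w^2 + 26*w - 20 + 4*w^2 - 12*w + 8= -2*w^2 + 2*w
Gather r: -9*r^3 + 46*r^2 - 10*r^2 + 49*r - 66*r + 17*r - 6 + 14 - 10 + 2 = -9*r^3 + 36*r^2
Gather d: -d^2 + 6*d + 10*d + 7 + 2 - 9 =-d^2 + 16*d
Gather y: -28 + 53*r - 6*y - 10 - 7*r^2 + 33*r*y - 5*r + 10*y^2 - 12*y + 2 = -7*r^2 + 48*r + 10*y^2 + y*(33*r - 18) - 36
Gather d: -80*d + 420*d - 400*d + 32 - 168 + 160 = 24 - 60*d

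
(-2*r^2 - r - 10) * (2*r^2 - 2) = -4*r^4 - 2*r^3 - 16*r^2 + 2*r + 20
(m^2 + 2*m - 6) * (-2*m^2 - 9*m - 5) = -2*m^4 - 13*m^3 - 11*m^2 + 44*m + 30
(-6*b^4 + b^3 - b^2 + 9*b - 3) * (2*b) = -12*b^5 + 2*b^4 - 2*b^3 + 18*b^2 - 6*b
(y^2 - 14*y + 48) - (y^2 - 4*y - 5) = 53 - 10*y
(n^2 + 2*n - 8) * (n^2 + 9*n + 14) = n^4 + 11*n^3 + 24*n^2 - 44*n - 112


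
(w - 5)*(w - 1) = w^2 - 6*w + 5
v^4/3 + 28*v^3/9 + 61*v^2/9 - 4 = (v/3 + 1/3)*(v - 2/3)*(v + 3)*(v + 6)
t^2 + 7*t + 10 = (t + 2)*(t + 5)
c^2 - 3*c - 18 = (c - 6)*(c + 3)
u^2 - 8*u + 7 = (u - 7)*(u - 1)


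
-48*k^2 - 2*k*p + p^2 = (-8*k + p)*(6*k + p)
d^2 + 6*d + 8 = (d + 2)*(d + 4)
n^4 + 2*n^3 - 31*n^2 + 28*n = n*(n - 4)*(n - 1)*(n + 7)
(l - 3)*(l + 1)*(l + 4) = l^3 + 2*l^2 - 11*l - 12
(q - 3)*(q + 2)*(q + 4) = q^3 + 3*q^2 - 10*q - 24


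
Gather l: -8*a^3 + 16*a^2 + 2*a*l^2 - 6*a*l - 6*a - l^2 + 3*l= -8*a^3 + 16*a^2 - 6*a + l^2*(2*a - 1) + l*(3 - 6*a)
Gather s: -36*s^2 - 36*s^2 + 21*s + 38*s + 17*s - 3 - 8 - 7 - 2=-72*s^2 + 76*s - 20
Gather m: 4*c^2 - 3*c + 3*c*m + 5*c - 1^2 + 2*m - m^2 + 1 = 4*c^2 + 2*c - m^2 + m*(3*c + 2)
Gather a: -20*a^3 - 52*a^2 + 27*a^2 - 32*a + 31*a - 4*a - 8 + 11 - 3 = -20*a^3 - 25*a^2 - 5*a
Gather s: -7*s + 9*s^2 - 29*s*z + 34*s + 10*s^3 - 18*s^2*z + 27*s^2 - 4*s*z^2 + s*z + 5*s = 10*s^3 + s^2*(36 - 18*z) + s*(-4*z^2 - 28*z + 32)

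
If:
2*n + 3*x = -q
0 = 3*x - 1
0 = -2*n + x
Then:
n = 1/6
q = -4/3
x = 1/3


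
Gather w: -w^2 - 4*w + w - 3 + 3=-w^2 - 3*w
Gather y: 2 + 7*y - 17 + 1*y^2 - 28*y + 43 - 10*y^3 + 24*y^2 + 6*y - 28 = -10*y^3 + 25*y^2 - 15*y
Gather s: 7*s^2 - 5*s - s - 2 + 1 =7*s^2 - 6*s - 1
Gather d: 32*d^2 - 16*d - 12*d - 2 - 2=32*d^2 - 28*d - 4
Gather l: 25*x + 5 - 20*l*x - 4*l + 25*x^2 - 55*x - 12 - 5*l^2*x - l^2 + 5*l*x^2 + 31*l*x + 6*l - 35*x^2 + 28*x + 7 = l^2*(-5*x - 1) + l*(5*x^2 + 11*x + 2) - 10*x^2 - 2*x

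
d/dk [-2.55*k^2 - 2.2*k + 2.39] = -5.1*k - 2.2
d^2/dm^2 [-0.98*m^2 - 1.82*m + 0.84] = -1.96000000000000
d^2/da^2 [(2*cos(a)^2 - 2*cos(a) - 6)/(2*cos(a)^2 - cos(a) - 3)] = 2*((1 - cos(2*a))^2/2 + 141*cos(a)/4 - 7*cos(2*a) + 23*cos(3*a)/4 - 27)/((cos(a) + 1)^2*(2*cos(a) - 3)^3)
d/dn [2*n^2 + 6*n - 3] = 4*n + 6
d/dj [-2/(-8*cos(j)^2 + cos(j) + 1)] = 2*(16*cos(j) - 1)*sin(j)/(-8*cos(j)^2 + cos(j) + 1)^2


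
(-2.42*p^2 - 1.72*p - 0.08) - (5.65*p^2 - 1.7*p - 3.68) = -8.07*p^2 - 0.02*p + 3.6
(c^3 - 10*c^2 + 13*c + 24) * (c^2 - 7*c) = c^5 - 17*c^4 + 83*c^3 - 67*c^2 - 168*c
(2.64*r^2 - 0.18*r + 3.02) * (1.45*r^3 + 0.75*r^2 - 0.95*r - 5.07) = 3.828*r^5 + 1.719*r^4 + 1.736*r^3 - 10.9488*r^2 - 1.9564*r - 15.3114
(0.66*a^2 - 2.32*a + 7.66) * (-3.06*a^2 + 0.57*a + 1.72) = -2.0196*a^4 + 7.4754*a^3 - 23.6268*a^2 + 0.3758*a + 13.1752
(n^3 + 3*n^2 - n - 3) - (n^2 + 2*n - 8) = n^3 + 2*n^2 - 3*n + 5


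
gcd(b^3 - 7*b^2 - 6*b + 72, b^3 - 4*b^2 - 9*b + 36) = b^2 - b - 12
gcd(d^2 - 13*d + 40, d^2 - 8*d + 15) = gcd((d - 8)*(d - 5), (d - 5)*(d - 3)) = d - 5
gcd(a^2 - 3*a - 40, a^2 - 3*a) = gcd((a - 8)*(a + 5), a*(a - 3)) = 1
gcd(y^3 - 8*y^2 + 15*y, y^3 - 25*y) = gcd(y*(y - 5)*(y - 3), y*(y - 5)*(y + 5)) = y^2 - 5*y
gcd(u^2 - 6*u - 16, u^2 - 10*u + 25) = 1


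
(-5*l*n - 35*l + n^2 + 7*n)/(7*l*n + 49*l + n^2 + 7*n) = (-5*l + n)/(7*l + n)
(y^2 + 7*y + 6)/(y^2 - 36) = (y + 1)/(y - 6)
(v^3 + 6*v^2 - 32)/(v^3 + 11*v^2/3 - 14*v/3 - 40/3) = 3*(v + 4)/(3*v + 5)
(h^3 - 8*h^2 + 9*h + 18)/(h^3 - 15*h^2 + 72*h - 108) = (h + 1)/(h - 6)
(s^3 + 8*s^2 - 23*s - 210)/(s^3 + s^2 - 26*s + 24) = (s^2 + 2*s - 35)/(s^2 - 5*s + 4)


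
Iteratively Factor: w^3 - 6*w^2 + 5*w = (w - 1)*(w^2 - 5*w) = w*(w - 1)*(w - 5)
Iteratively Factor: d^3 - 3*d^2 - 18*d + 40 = (d - 2)*(d^2 - d - 20) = (d - 2)*(d + 4)*(d - 5)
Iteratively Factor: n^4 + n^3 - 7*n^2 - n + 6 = (n - 1)*(n^3 + 2*n^2 - 5*n - 6) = (n - 1)*(n + 3)*(n^2 - n - 2) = (n - 1)*(n + 1)*(n + 3)*(n - 2)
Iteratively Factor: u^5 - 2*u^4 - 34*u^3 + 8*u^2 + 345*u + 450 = (u - 5)*(u^4 + 3*u^3 - 19*u^2 - 87*u - 90) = (u - 5)*(u + 2)*(u^3 + u^2 - 21*u - 45) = (u - 5)*(u + 2)*(u + 3)*(u^2 - 2*u - 15) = (u - 5)^2*(u + 2)*(u + 3)*(u + 3)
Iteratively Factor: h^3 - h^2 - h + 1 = (h - 1)*(h^2 - 1) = (h - 1)*(h + 1)*(h - 1)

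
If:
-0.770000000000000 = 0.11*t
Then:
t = -7.00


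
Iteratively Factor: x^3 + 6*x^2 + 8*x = (x + 2)*(x^2 + 4*x) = (x + 2)*(x + 4)*(x)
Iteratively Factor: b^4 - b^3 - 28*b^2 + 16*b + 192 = (b - 4)*(b^3 + 3*b^2 - 16*b - 48) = (b - 4)*(b + 3)*(b^2 - 16) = (b - 4)^2*(b + 3)*(b + 4)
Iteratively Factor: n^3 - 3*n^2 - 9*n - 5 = (n + 1)*(n^2 - 4*n - 5) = (n - 5)*(n + 1)*(n + 1)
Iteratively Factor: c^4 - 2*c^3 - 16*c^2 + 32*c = (c - 2)*(c^3 - 16*c) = c*(c - 2)*(c^2 - 16) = c*(c - 2)*(c + 4)*(c - 4)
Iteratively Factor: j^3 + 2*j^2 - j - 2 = (j - 1)*(j^2 + 3*j + 2) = (j - 1)*(j + 2)*(j + 1)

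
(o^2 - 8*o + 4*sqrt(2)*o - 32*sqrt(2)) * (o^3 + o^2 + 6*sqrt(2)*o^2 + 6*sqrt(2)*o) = o^5 - 7*o^4 + 10*sqrt(2)*o^4 - 70*sqrt(2)*o^3 + 40*o^3 - 336*o^2 - 80*sqrt(2)*o^2 - 384*o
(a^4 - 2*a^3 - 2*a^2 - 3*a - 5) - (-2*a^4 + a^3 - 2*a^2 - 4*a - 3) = 3*a^4 - 3*a^3 + a - 2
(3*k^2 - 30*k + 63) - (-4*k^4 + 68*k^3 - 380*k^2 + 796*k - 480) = 4*k^4 - 68*k^3 + 383*k^2 - 826*k + 543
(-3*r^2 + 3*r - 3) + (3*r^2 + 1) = 3*r - 2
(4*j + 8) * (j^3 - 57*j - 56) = 4*j^4 + 8*j^3 - 228*j^2 - 680*j - 448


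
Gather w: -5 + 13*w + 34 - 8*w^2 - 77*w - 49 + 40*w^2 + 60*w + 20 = 32*w^2 - 4*w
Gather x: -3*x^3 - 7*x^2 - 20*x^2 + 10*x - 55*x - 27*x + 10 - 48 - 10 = -3*x^3 - 27*x^2 - 72*x - 48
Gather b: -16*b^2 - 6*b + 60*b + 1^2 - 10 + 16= -16*b^2 + 54*b + 7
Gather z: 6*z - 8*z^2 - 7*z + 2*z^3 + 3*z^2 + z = 2*z^3 - 5*z^2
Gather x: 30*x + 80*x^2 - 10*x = 80*x^2 + 20*x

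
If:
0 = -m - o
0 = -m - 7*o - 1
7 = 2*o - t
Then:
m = 1/6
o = -1/6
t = -22/3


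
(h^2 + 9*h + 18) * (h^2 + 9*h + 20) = h^4 + 18*h^3 + 119*h^2 + 342*h + 360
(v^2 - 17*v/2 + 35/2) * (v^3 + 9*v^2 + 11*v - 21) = v^5 + v^4/2 - 48*v^3 + 43*v^2 + 371*v - 735/2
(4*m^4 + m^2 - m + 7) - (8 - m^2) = 4*m^4 + 2*m^2 - m - 1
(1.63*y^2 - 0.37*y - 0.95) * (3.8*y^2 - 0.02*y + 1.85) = 6.194*y^4 - 1.4386*y^3 - 0.5871*y^2 - 0.6655*y - 1.7575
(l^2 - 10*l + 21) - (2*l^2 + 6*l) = -l^2 - 16*l + 21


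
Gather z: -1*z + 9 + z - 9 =0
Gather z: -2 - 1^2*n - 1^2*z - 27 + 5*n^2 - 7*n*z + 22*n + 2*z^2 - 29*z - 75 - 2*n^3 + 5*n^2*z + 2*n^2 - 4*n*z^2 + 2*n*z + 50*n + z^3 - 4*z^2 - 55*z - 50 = -2*n^3 + 7*n^2 + 71*n + z^3 + z^2*(-4*n - 2) + z*(5*n^2 - 5*n - 85) - 154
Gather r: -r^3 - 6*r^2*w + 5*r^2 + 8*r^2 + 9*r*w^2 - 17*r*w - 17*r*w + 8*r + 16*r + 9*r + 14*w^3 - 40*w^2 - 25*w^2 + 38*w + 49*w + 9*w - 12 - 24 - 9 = -r^3 + r^2*(13 - 6*w) + r*(9*w^2 - 34*w + 33) + 14*w^3 - 65*w^2 + 96*w - 45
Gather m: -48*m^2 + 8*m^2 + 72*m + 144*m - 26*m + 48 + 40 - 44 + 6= -40*m^2 + 190*m + 50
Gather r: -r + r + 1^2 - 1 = 0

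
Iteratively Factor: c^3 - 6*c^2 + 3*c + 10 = (c + 1)*(c^2 - 7*c + 10) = (c - 5)*(c + 1)*(c - 2)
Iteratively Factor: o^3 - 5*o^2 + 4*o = (o - 1)*(o^2 - 4*o) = (o - 4)*(o - 1)*(o)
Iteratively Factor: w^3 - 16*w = (w + 4)*(w^2 - 4*w) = w*(w + 4)*(w - 4)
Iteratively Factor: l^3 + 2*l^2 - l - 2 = (l + 1)*(l^2 + l - 2) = (l + 1)*(l + 2)*(l - 1)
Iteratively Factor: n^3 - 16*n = (n - 4)*(n^2 + 4*n) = (n - 4)*(n + 4)*(n)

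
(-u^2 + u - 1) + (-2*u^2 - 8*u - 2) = -3*u^2 - 7*u - 3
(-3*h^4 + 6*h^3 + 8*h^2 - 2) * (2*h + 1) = -6*h^5 + 9*h^4 + 22*h^3 + 8*h^2 - 4*h - 2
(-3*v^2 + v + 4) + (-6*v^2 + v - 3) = -9*v^2 + 2*v + 1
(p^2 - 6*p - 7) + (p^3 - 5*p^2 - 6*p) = p^3 - 4*p^2 - 12*p - 7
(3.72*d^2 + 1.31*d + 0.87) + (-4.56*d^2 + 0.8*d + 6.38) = -0.839999999999999*d^2 + 2.11*d + 7.25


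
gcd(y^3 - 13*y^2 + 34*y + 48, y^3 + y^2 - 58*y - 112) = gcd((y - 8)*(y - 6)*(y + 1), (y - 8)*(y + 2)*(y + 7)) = y - 8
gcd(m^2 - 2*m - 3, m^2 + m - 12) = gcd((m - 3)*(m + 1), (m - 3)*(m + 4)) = m - 3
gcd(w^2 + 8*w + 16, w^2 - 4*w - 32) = w + 4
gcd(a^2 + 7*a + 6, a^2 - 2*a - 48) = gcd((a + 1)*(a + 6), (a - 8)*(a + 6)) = a + 6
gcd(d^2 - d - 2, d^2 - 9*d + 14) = d - 2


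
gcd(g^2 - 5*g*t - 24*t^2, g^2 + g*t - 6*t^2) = g + 3*t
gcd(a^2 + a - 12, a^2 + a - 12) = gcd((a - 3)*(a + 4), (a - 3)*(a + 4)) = a^2 + a - 12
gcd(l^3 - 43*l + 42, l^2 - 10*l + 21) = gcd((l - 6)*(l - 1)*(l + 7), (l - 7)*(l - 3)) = 1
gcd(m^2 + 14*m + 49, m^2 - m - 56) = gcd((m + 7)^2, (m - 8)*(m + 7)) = m + 7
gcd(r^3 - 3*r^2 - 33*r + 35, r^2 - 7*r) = r - 7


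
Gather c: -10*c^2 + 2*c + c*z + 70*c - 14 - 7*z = -10*c^2 + c*(z + 72) - 7*z - 14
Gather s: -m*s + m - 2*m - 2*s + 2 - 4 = -m + s*(-m - 2) - 2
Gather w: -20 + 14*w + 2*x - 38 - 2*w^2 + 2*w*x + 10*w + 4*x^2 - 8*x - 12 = -2*w^2 + w*(2*x + 24) + 4*x^2 - 6*x - 70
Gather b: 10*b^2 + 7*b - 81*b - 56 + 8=10*b^2 - 74*b - 48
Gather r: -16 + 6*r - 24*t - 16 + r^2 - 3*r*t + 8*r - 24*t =r^2 + r*(14 - 3*t) - 48*t - 32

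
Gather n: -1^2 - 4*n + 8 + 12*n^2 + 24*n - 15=12*n^2 + 20*n - 8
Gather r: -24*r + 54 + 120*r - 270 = 96*r - 216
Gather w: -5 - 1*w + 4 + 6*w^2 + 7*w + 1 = 6*w^2 + 6*w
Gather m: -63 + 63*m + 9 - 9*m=54*m - 54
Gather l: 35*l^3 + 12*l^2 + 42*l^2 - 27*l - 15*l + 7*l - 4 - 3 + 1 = 35*l^3 + 54*l^2 - 35*l - 6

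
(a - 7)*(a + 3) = a^2 - 4*a - 21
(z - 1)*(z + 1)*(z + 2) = z^3 + 2*z^2 - z - 2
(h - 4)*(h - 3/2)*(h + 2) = h^3 - 7*h^2/2 - 5*h + 12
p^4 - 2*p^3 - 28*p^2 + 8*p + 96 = (p - 6)*(p - 2)*(p + 2)*(p + 4)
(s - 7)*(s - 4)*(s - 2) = s^3 - 13*s^2 + 50*s - 56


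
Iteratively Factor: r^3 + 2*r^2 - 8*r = (r)*(r^2 + 2*r - 8) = r*(r - 2)*(r + 4)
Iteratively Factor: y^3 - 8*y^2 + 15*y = (y - 5)*(y^2 - 3*y) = (y - 5)*(y - 3)*(y)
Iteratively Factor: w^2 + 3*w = (w)*(w + 3)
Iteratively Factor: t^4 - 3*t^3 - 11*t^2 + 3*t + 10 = (t - 1)*(t^3 - 2*t^2 - 13*t - 10) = (t - 1)*(t + 2)*(t^2 - 4*t - 5) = (t - 1)*(t + 1)*(t + 2)*(t - 5)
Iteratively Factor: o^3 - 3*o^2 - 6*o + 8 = (o - 1)*(o^2 - 2*o - 8) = (o - 1)*(o + 2)*(o - 4)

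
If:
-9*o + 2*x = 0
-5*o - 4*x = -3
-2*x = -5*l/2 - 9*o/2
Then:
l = 27/115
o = 3/23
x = 27/46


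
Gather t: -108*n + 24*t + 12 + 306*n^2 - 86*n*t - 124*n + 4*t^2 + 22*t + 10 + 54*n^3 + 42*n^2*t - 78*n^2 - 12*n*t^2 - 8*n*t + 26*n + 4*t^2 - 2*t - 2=54*n^3 + 228*n^2 - 206*n + t^2*(8 - 12*n) + t*(42*n^2 - 94*n + 44) + 20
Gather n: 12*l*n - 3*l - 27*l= 12*l*n - 30*l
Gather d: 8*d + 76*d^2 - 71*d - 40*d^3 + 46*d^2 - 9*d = -40*d^3 + 122*d^2 - 72*d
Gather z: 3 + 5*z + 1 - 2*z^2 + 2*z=-2*z^2 + 7*z + 4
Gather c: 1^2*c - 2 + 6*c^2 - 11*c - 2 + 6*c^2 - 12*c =12*c^2 - 22*c - 4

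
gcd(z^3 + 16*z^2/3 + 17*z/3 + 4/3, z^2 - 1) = z + 1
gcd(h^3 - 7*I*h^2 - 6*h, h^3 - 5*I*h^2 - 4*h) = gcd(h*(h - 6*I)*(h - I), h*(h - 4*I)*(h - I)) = h^2 - I*h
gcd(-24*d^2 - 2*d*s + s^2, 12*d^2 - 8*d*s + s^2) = -6*d + s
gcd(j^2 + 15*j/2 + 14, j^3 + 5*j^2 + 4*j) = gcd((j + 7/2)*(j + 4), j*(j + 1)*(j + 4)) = j + 4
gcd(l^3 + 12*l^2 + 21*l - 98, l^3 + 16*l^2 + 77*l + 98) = l^2 + 14*l + 49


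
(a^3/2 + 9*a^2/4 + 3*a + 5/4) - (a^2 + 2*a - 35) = a^3/2 + 5*a^2/4 + a + 145/4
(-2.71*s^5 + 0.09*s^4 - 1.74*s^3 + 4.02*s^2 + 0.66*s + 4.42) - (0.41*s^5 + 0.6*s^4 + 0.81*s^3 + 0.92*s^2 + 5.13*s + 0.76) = -3.12*s^5 - 0.51*s^4 - 2.55*s^3 + 3.1*s^2 - 4.47*s + 3.66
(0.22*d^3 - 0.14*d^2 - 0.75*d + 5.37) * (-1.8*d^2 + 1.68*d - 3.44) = -0.396*d^5 + 0.6216*d^4 + 0.358*d^3 - 10.4444*d^2 + 11.6016*d - 18.4728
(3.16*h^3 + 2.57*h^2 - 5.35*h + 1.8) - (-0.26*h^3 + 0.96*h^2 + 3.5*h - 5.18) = 3.42*h^3 + 1.61*h^2 - 8.85*h + 6.98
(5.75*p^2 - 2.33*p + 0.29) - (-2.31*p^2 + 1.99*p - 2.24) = 8.06*p^2 - 4.32*p + 2.53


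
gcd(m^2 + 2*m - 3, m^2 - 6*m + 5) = m - 1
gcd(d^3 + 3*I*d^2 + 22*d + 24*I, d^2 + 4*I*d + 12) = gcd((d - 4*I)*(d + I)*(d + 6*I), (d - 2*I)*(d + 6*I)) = d + 6*I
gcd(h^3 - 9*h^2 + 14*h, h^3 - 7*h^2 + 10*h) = h^2 - 2*h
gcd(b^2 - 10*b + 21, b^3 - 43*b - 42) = b - 7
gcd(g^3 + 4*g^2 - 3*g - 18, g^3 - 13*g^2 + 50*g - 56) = g - 2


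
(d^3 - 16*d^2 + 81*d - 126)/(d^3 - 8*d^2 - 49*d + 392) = (d^2 - 9*d + 18)/(d^2 - d - 56)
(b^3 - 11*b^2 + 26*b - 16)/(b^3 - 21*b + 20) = (b^2 - 10*b + 16)/(b^2 + b - 20)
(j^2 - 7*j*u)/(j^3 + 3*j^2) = (j - 7*u)/(j*(j + 3))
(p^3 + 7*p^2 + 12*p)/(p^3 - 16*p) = (p + 3)/(p - 4)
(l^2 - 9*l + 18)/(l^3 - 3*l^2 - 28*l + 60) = (l - 3)/(l^2 + 3*l - 10)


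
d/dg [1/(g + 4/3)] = -9/(3*g + 4)^2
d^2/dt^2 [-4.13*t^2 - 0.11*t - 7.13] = -8.26000000000000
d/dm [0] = 0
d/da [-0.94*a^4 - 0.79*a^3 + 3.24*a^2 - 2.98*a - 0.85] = -3.76*a^3 - 2.37*a^2 + 6.48*a - 2.98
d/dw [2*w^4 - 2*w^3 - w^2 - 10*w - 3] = 8*w^3 - 6*w^2 - 2*w - 10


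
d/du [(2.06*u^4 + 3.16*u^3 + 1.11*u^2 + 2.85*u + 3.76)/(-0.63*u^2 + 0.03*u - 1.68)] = (-2.5956*u^5 - 1.8054*u^4 - 13.6536*u^3 - 14.0976*u^2 + 1.008*u - 4.9008)/(0.3969*u^4 - 0.0378*u^3 + 2.1177*u^2 - 0.1008*u + 2.8224)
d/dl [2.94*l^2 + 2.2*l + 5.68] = 5.88*l + 2.2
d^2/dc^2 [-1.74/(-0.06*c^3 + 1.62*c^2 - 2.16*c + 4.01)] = ((5.6376 - 0.6264*c)*(0.06*c^3 - 1.62*c^2 + 2.16*c - 4.01) + 1.74*(0.18*c^2 - 3.24*c + 2.16)*(0.36*c^2 - 6.48*c + 4.32))/(0.06*c^3 - 1.62*c^2 + 2.16*c - 4.01)^3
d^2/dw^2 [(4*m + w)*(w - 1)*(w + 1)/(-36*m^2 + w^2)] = 2*(5184*m^5 + 3888*m^4*w + 432*m^3*w^2 - 144*m^3 + 36*m^2*w^3 - 108*m^2*w - 12*m*w^2 - w^3)/(-46656*m^6 + 3888*m^4*w^2 - 108*m^2*w^4 + w^6)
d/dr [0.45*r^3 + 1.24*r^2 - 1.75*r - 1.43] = 1.35*r^2 + 2.48*r - 1.75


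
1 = 1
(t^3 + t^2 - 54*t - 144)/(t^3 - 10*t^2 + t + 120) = (t + 6)/(t - 5)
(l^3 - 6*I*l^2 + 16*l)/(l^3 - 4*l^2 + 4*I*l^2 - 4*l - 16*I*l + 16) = l*(l - 8*I)/(l^2 + 2*l*(-2 + I) - 8*I)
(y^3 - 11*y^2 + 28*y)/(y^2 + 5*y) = (y^2 - 11*y + 28)/(y + 5)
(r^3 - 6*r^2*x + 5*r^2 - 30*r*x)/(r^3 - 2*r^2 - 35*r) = (r - 6*x)/(r - 7)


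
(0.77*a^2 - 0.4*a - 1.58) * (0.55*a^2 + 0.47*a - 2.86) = 0.4235*a^4 + 0.1419*a^3 - 3.2592*a^2 + 0.4014*a + 4.5188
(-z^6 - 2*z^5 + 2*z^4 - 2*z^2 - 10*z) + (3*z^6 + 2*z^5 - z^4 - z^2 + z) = 2*z^6 + z^4 - 3*z^2 - 9*z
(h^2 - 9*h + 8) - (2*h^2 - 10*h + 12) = -h^2 + h - 4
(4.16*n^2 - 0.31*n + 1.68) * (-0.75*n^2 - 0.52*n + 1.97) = -3.12*n^4 - 1.9307*n^3 + 7.0964*n^2 - 1.4843*n + 3.3096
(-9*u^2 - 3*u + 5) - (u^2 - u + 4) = -10*u^2 - 2*u + 1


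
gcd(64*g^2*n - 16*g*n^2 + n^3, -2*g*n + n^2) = n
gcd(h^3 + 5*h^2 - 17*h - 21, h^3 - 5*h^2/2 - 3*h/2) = h - 3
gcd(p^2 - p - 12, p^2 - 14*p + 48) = 1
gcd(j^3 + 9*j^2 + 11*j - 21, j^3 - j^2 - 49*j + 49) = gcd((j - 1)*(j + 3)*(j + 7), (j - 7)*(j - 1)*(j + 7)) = j^2 + 6*j - 7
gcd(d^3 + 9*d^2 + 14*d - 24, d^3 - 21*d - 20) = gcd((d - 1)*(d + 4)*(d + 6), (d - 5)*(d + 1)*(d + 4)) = d + 4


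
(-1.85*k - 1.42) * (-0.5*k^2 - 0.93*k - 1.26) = 0.925*k^3 + 2.4305*k^2 + 3.6516*k + 1.7892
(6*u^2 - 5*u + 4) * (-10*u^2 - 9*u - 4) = -60*u^4 - 4*u^3 - 19*u^2 - 16*u - 16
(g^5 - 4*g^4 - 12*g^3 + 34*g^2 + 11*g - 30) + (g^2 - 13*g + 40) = g^5 - 4*g^4 - 12*g^3 + 35*g^2 - 2*g + 10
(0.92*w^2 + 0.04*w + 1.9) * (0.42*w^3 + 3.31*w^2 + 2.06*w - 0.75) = 0.3864*w^5 + 3.062*w^4 + 2.8256*w^3 + 5.6814*w^2 + 3.884*w - 1.425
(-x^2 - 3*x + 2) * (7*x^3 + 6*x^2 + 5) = -7*x^5 - 27*x^4 - 4*x^3 + 7*x^2 - 15*x + 10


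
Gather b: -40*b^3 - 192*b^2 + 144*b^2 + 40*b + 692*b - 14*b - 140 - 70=-40*b^3 - 48*b^2 + 718*b - 210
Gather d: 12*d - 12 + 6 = 12*d - 6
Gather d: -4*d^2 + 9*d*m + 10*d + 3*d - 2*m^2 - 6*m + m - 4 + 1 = -4*d^2 + d*(9*m + 13) - 2*m^2 - 5*m - 3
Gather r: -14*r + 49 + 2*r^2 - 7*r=2*r^2 - 21*r + 49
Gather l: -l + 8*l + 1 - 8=7*l - 7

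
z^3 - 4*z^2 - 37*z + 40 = (z - 8)*(z - 1)*(z + 5)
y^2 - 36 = (y - 6)*(y + 6)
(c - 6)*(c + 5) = c^2 - c - 30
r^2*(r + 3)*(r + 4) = r^4 + 7*r^3 + 12*r^2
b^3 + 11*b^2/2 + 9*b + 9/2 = (b + 1)*(b + 3/2)*(b + 3)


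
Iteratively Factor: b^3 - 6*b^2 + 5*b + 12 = (b - 3)*(b^2 - 3*b - 4) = (b - 3)*(b + 1)*(b - 4)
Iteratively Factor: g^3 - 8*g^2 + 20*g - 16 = (g - 2)*(g^2 - 6*g + 8) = (g - 4)*(g - 2)*(g - 2)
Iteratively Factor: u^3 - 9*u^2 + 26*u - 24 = (u - 4)*(u^2 - 5*u + 6) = (u - 4)*(u - 2)*(u - 3)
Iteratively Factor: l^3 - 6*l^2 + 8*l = (l - 2)*(l^2 - 4*l) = l*(l - 2)*(l - 4)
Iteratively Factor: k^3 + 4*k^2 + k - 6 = (k + 3)*(k^2 + k - 2) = (k - 1)*(k + 3)*(k + 2)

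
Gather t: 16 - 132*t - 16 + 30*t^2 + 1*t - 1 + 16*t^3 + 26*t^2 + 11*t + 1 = 16*t^3 + 56*t^2 - 120*t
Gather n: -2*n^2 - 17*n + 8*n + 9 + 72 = -2*n^2 - 9*n + 81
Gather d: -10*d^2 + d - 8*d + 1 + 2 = -10*d^2 - 7*d + 3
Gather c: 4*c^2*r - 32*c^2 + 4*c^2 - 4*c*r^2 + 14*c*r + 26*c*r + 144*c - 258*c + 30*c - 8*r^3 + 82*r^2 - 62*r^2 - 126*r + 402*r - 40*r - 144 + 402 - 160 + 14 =c^2*(4*r - 28) + c*(-4*r^2 + 40*r - 84) - 8*r^3 + 20*r^2 + 236*r + 112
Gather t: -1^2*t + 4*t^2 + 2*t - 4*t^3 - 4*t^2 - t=-4*t^3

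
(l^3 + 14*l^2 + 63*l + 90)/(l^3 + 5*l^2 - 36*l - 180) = (l + 3)/(l - 6)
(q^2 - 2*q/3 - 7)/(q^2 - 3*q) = (q + 7/3)/q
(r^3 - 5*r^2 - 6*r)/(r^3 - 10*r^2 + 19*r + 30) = r/(r - 5)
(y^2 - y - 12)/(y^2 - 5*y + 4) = (y + 3)/(y - 1)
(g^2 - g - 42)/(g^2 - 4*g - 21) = (g + 6)/(g + 3)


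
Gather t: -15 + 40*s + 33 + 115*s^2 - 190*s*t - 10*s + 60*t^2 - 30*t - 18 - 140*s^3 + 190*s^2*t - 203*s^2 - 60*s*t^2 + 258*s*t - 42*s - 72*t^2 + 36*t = -140*s^3 - 88*s^2 - 12*s + t^2*(-60*s - 12) + t*(190*s^2 + 68*s + 6)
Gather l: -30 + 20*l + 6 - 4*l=16*l - 24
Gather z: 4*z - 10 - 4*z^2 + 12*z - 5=-4*z^2 + 16*z - 15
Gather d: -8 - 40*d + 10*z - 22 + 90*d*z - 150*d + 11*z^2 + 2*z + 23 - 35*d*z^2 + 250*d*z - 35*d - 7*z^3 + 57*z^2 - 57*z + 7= d*(-35*z^2 + 340*z - 225) - 7*z^3 + 68*z^2 - 45*z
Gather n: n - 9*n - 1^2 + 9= 8 - 8*n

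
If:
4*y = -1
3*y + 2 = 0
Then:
No Solution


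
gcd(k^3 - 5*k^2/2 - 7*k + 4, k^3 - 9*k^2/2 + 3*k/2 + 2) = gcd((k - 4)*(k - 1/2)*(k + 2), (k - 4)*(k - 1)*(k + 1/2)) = k - 4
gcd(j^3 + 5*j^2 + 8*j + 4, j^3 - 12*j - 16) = j^2 + 4*j + 4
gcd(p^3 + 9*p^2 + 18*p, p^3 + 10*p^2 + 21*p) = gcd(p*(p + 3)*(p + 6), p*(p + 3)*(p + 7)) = p^2 + 3*p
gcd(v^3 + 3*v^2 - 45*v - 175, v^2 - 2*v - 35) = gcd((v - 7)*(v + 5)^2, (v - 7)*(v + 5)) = v^2 - 2*v - 35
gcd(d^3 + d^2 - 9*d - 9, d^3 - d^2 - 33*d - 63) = d + 3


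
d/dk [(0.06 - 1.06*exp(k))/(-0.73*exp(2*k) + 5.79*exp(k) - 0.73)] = (-0.7738*exp(2*k) + 0.0876000000000001*exp(k) + 0.4264)*exp(k)/(0.5329*exp(4*k) - 8.4534*exp(3*k) + 34.5899*exp(2*k) - 8.4534*exp(k) + 0.5329)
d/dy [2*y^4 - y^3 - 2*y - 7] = 8*y^3 - 3*y^2 - 2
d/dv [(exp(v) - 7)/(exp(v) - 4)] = 3*exp(v)/(exp(v) - 4)^2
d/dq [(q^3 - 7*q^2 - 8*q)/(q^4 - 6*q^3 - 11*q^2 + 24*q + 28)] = (-q^4 + 16*q^3 - 60*q^2 + 56*q - 224)/(q^6 - 14*q^5 + 41*q^4 + 112*q^3 - 376*q^2 - 224*q + 784)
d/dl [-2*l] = -2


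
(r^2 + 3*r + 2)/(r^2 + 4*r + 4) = (r + 1)/(r + 2)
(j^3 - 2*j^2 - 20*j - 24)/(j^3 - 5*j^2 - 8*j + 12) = (j + 2)/(j - 1)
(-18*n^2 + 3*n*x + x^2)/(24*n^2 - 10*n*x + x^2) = (-18*n^2 + 3*n*x + x^2)/(24*n^2 - 10*n*x + x^2)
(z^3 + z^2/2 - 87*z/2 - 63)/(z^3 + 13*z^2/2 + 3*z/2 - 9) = (z - 7)/(z - 1)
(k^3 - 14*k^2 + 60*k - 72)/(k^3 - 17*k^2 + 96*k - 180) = (k - 2)/(k - 5)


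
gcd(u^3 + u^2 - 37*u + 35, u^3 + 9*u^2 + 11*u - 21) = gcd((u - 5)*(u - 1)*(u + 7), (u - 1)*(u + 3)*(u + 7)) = u^2 + 6*u - 7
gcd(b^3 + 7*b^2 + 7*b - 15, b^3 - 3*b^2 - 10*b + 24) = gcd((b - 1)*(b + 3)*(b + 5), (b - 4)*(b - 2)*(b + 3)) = b + 3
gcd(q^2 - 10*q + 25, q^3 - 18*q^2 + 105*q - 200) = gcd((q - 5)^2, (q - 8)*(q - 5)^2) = q^2 - 10*q + 25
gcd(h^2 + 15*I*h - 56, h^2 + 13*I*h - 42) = h + 7*I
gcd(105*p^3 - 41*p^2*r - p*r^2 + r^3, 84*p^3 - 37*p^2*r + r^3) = 21*p^2 - 4*p*r - r^2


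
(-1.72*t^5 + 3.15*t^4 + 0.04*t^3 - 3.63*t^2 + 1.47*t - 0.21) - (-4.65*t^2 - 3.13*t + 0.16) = -1.72*t^5 + 3.15*t^4 + 0.04*t^3 + 1.02*t^2 + 4.6*t - 0.37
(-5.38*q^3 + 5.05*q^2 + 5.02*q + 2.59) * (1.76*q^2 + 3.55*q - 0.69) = -9.4688*q^5 - 10.211*q^4 + 30.4749*q^3 + 18.8949*q^2 + 5.7307*q - 1.7871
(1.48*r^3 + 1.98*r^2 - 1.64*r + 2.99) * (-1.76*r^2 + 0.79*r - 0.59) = -2.6048*r^5 - 2.3156*r^4 + 3.5774*r^3 - 7.7262*r^2 + 3.3297*r - 1.7641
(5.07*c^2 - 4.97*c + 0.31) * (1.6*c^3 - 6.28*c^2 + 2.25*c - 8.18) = 8.112*c^5 - 39.7916*c^4 + 43.1151*c^3 - 54.6019*c^2 + 41.3521*c - 2.5358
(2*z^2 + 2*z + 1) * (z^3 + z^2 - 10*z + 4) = 2*z^5 + 4*z^4 - 17*z^3 - 11*z^2 - 2*z + 4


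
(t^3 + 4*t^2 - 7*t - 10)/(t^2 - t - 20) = (-t^3 - 4*t^2 + 7*t + 10)/(-t^2 + t + 20)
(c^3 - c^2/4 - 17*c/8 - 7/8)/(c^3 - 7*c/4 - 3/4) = (4*c - 7)/(2*(2*c - 3))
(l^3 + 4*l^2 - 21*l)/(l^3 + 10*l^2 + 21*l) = (l - 3)/(l + 3)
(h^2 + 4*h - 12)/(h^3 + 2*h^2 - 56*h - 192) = (h - 2)/(h^2 - 4*h - 32)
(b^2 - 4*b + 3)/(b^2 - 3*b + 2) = (b - 3)/(b - 2)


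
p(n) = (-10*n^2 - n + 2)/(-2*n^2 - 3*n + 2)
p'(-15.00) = 0.04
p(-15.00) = 5.54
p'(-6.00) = 0.45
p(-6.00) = 6.77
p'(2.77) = 0.28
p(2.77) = 3.58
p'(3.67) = 0.20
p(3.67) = 3.79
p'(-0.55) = 3.24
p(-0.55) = -0.16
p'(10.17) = 0.05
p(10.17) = 4.43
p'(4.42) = 0.16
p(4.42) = 3.93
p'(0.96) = -0.12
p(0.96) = 3.00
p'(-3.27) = 4.45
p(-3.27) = 10.62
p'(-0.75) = 4.48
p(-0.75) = -0.92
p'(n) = (-20*n - 1)/(-2*n^2 - 3*n + 2) + (4*n + 3)*(-10*n^2 - n + 2)/(-2*n^2 - 3*n + 2)^2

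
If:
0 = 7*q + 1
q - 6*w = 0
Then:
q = -1/7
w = -1/42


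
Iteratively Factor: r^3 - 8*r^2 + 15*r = (r)*(r^2 - 8*r + 15) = r*(r - 3)*(r - 5)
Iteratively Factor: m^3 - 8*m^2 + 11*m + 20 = (m - 5)*(m^2 - 3*m - 4) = (m - 5)*(m - 4)*(m + 1)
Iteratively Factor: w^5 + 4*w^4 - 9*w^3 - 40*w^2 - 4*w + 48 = (w + 4)*(w^4 - 9*w^2 - 4*w + 12) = (w - 3)*(w + 4)*(w^3 + 3*w^2 - 4) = (w - 3)*(w - 1)*(w + 4)*(w^2 + 4*w + 4) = (w - 3)*(w - 1)*(w + 2)*(w + 4)*(w + 2)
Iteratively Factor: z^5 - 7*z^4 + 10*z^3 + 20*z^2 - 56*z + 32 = (z - 1)*(z^4 - 6*z^3 + 4*z^2 + 24*z - 32) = (z - 1)*(z + 2)*(z^3 - 8*z^2 + 20*z - 16) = (z - 2)*(z - 1)*(z + 2)*(z^2 - 6*z + 8) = (z - 2)^2*(z - 1)*(z + 2)*(z - 4)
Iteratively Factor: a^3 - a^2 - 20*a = (a + 4)*(a^2 - 5*a) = (a - 5)*(a + 4)*(a)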